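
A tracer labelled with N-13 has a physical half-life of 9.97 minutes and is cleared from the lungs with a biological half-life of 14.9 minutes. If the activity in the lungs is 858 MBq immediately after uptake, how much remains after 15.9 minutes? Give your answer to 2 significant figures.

140 MBq

1/t_eff = 1/t_phys + 1/t_biol = 1/9.97 + 1/14.9 = 0.16741 per minute.
t_eff = 9.97 × 14.9 / (9.97 + 14.9) ≈ 5.9732 minutes.
Remaining = 858 × (1/2)^(15.9/5.9732) = 858 × (1/2)^2.6619 ≈ 135.57 MBq.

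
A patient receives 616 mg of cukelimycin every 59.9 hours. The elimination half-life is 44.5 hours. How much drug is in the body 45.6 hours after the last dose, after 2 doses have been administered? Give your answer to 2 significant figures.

The 2 doses were given 105.5, 45.6 hours ago.
Total = 616·(1/2)^(105.5/44.5) + 616·(1/2)^(45.6/44.5)
      = 119.1 + 302.77 ≈ 421.87 mg.

420 mg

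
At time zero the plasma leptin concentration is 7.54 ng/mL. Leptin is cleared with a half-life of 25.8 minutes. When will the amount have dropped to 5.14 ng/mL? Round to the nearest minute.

Fraction remaining = 5.14/7.54 ≈ 0.6817.
n = log₂(7.54/5.14) = ln(1.4669)/ln 2 ≈ 0.5528 half-lives.
t = n × t½ = 0.5528 × 25.8 ≈ 14.262 minutes.

14 minutes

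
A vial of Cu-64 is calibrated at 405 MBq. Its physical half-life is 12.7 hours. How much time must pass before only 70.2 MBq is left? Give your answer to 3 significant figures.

32.1 hours

Fraction remaining = 70.2/405 ≈ 0.17333.
n = log₂(405/70.2) = ln(5.7692)/ln 2 ≈ 2.5284 half-lives.
t = n × t½ = 2.5284 × 12.7 ≈ 32.11 hours.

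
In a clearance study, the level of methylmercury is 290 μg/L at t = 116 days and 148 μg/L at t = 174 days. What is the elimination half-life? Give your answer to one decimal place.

Over Δt = 174 − 116 = 58 days, the level fell by a factor of 290/148 ≈ 1.9595.
n = log₂(1.9595) ≈ 0.97046 half-lives, so t½ = 58/0.97046 ≈ 59.766 days.

59.8 days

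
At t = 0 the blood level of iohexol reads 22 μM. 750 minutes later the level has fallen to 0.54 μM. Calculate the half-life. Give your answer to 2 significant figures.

140 minutes

A/A₀ = 0.54/22 ≈ 0.024545.
n = log₂(40.741) ≈ 5.3484 half-lives elapsed in 750 minutes.
t½ = 750/5.3484 ≈ 140.23 minutes.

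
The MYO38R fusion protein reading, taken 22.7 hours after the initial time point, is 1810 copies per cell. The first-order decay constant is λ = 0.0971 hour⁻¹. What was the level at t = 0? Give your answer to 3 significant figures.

t½ = ln 2 / λ = 0.69315 / 0.0971 ≈ 7.1385 hours.
Number of half-lives elapsed: n = 22.7/7.1385 ≈ 3.1799.
A₀ = A × 2^n = 1810 × 2^3.1799 = 1810 × 9.0627 ≈ 16404 copies per cell.

16400 copies per cell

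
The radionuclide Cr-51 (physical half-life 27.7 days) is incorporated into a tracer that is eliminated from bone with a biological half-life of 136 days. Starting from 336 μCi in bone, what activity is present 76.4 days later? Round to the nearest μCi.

1/t_eff = 1/t_phys + 1/t_biol = 1/27.7 + 1/136 = 0.043454 per day.
t_eff = 27.7 × 136 / (27.7 + 136) ≈ 23.013 days.
Remaining = 336 × (1/2)^(76.4/23.013) = 336 × (1/2)^3.3199 ≈ 33.648 μCi.

34 μCi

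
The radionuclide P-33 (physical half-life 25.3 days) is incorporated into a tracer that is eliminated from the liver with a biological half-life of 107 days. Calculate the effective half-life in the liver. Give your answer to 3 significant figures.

20.5 days

1/t_eff = 1/t_phys + 1/t_biol = 1/25.3 + 1/107 = 0.048871 per day.
t_eff = 25.3 × 107 / (25.3 + 107) ≈ 20.462 days.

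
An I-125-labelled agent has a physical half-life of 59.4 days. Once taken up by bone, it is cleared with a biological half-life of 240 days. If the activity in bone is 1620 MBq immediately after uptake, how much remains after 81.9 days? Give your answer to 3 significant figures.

492 MBq

1/t_eff = 1/t_phys + 1/t_biol = 1/59.4 + 1/240 = 0.021002 per day.
t_eff = 59.4 × 240 / (59.4 + 240) ≈ 47.615 days.
Remaining = 1620 × (1/2)^(81.9/47.615) = 1620 × (1/2)^1.72 ≈ 491.74 MBq.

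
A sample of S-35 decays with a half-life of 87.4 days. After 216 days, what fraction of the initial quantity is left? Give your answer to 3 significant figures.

n = 216/87.4 ≈ 2.4714 half-lives.
Fraction remaining = (1/2)^2.4714 ≈ 0.18032.

0.180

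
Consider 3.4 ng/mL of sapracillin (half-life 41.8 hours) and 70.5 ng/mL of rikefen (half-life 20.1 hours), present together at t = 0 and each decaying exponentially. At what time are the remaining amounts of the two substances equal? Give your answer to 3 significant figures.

169 hours

Set 3.4·(1/2)^(t/41.8) = 70.5·(1/2)^(t/20.1).
Taking log₂: log₂(3.4/70.5) = t·(1/41.8 − 1/20.1).
log₂(0.048227) = -4.374; 1/41.8 − 1/20.1 = -0.025828.
t = -4.374 / -0.025828 ≈ 169.35 hours.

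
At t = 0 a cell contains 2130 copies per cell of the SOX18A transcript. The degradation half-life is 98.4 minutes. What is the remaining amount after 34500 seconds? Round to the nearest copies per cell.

37 copies per cell

Convert the elapsed time: 34500 seconds = 575 minutes.
Number of half-lives: n = 575/98.4 ≈ 5.8435.
Remaining = 2130 × (1/2)^5.8435 = 2130 × 0.017415 ≈ 37.095 copies per cell.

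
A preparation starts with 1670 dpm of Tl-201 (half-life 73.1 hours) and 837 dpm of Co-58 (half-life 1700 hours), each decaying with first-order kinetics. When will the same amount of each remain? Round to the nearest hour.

Set 1670·(1/2)^(t/73.1) = 837·(1/2)^(t/1700).
Taking log₂: log₂(1670/837) = t·(1/73.1 − 1/1700).
log₂(1.9952) = 0.99655; 1/73.1 − 1/1700 = 0.013092.
t = 0.99655 / 0.013092 ≈ 76.121 hours.

76 hours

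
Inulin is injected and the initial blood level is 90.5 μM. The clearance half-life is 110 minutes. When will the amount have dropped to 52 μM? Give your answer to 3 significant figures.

87.9 minutes

Fraction remaining = 52/90.5 ≈ 0.57459.
n = log₂(90.5/52) = ln(1.7404)/ln 2 ≈ 0.79941 half-lives.
t = n × t½ = 0.79941 × 110 ≈ 87.935 minutes.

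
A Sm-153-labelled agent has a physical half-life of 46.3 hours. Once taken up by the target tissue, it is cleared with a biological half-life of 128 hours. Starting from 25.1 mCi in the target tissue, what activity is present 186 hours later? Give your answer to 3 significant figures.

1/t_eff = 1/t_phys + 1/t_biol = 1/46.3 + 1/128 = 0.029411 per hour.
t_eff = 46.3 × 128 / (46.3 + 128) ≈ 34.001 hours.
Remaining = 25.1 × (1/2)^(186/34.001) = 25.1 × (1/2)^5.4704 ≈ 0.56613 mCi.

0.566 mCi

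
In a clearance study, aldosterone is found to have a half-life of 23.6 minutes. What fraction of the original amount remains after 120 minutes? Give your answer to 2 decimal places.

n = 120/23.6 ≈ 5.0847 half-lives.
Fraction remaining = (1/2)^5.0847 ≈ 0.029467.

0.03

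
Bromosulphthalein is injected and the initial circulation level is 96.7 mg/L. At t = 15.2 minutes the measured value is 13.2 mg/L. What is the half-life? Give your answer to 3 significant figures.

A/A₀ = 13.2/96.7 ≈ 0.1365.
n = log₂(7.3258) ≈ 2.873 half-lives elapsed in 15.2 minutes.
t½ = 15.2/2.873 ≈ 5.2907 minutes.

5.29 minutes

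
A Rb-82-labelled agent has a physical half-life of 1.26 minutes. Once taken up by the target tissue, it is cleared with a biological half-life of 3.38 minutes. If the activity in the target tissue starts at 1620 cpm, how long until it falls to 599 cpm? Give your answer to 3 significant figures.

1.32 minutes

1/t_eff = 1/t_phys + 1/t_biol = 1/1.26 + 1/3.38 = 1.0895 per minute.
t_eff = 1.26 × 3.38 / (1.26 + 3.38) ≈ 0.91784 minutes.
n = log₂(1620/599) ≈ 1.4354; t = 1.4354 × 0.91784 ≈ 1.3174 minutes.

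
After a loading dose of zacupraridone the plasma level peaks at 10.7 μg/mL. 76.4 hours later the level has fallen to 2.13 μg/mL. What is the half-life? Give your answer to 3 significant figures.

A/A₀ = 2.13/10.7 ≈ 0.19907.
n = log₂(5.0235) ≈ 2.3287 half-lives elapsed in 76.4 hours.
t½ = 76.4/2.3287 ≈ 32.808 hours.

32.8 hours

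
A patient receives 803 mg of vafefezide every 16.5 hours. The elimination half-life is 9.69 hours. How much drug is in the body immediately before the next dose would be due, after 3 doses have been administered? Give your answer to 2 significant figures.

350 mg

The 3 doses were given 49.5, 33, 16.5 hours ago.
Total = 803·(1/2)^(49.5/9.69) + 803·(1/2)^(33/9.69) + 803·(1/2)^(16.5/9.69)
      = 23.278 + 75.777 + 246.68 ≈ 345.73 mg.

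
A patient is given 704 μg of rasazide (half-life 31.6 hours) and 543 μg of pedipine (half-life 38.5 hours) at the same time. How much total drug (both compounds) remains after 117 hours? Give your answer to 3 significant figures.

rasazide: 704 × (1/2)^(117/31.6) = 704 × (1/2)^3.7025 ≈ 54.075 μg.
pedipine: 543 × (1/2)^(117/38.5) = 543 × (1/2)^3.039 ≈ 66.067 μg.
Total = 54.075 + 66.067 ≈ 120.14 μg.

120 μg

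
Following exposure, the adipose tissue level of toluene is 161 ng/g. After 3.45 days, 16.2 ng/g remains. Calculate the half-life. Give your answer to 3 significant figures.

A/A₀ = 16.2/161 ≈ 0.10062.
n = log₂(9.9383) ≈ 3.313 half-lives elapsed in 3.45 days.
t½ = 3.45/3.313 ≈ 1.0414 days.

1.04 days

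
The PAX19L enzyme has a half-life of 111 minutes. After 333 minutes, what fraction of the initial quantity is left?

n = 333/111 ≈ 3 half-lives.
Fraction remaining = (1/2)^3 ≈ 0.125.

0.125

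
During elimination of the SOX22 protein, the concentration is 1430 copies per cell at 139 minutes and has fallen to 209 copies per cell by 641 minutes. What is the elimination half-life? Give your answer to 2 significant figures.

Over Δt = 641 − 139 = 502 minutes, the level fell by a factor of 1430/209 ≈ 6.8421.
n = log₂(6.8421) ≈ 2.7744 half-lives, so t½ = 502/2.7744 ≈ 180.94 minutes.

180 minutes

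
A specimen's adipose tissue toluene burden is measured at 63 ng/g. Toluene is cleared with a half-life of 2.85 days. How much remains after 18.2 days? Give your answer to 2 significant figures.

0.75 ng/g

Number of half-lives: n = 18.2/2.85 ≈ 6.386.
Remaining = 63 × (1/2)^6.386 = 63 × 0.011957 ≈ 0.75331 ng/g.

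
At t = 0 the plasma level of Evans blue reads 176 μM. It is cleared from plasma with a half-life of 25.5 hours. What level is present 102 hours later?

Elapsed time is 4 half-lives (102/25.5).
Each half-life halves the amount: 176 × (1/2)^4 = 176/16 = 11 μM.

11 μM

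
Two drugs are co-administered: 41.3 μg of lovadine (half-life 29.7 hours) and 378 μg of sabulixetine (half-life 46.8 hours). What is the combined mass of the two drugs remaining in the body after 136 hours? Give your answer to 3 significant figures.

52.2 μg

lovadine: 41.3 × (1/2)^(136/29.7) = 41.3 × (1/2)^4.5791 ≈ 1.7278 μg.
sabulixetine: 378 × (1/2)^(136/46.8) = 378 × (1/2)^2.906 ≈ 50.432 μg.
Total = 1.7278 + 50.432 ≈ 52.16 μg.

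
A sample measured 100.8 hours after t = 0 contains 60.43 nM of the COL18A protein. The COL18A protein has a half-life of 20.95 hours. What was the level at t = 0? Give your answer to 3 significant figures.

1700 nM

Number of half-lives elapsed: n = 100.8/20.95 ≈ 4.8115.
A₀ = A × 2^n = 60.43 × 2^4.8115 = 60.43 × 28.08 ≈ 1696.9 nM.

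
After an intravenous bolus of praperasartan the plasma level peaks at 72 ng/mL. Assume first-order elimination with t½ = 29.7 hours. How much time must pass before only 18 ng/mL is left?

59.4 hours

18/72 = 1/4, so 2 half-lives have elapsed.
t = 2 × 29.7 = 59.4 hours.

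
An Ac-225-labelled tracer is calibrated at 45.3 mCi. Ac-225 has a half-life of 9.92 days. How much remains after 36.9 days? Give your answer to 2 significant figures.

Number of half-lives: n = 36.9/9.92 ≈ 3.7198.
Remaining = 45.3 × (1/2)^3.7198 = 45.3 × 0.0759 ≈ 3.4383 mCi.

3.4 mCi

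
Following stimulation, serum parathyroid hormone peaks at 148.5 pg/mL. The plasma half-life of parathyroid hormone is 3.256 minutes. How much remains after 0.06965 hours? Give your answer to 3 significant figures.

61.0 pg/mL

Convert the elapsed time: 0.06965 hours = 4.179 minutes.
Number of half-lives: n = 4.179/3.256 ≈ 1.2835.
Remaining = 148.5 × (1/2)^1.2835 = 148.5 × 0.4108 ≈ 61.004 pg/mL.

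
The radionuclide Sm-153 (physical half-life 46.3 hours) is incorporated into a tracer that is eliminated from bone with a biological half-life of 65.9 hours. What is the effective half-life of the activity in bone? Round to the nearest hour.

27 hours

1/t_eff = 1/t_phys + 1/t_biol = 1/46.3 + 1/65.9 = 0.036773 per hour.
t_eff = 46.3 × 65.9 / (46.3 + 65.9) ≈ 27.194 hours.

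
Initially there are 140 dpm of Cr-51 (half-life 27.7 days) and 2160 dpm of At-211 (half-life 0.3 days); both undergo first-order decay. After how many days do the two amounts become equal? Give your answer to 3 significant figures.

Set 140·(1/2)^(t/27.7) = 2160·(1/2)^(t/0.3).
Taking log₂: log₂(140/2160) = t·(1/27.7 − 1/0.3).
log₂(0.064815) = -3.9475; 1/27.7 − 1/0.3 = -3.2972.
t = -3.9475 / -3.2972 ≈ 1.1972 days.

1.20 days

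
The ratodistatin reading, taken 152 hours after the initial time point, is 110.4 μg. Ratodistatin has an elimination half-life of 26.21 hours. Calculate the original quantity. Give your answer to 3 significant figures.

Number of half-lives elapsed: n = 152/26.21 ≈ 5.7993.
A₀ = A × 2^n = 110.4 × 2^5.7993 = 110.4 × 55.689 ≈ 6148 μg.

6150 μg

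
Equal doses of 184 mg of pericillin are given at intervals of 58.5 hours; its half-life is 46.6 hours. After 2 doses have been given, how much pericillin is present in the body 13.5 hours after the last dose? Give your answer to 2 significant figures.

210 mg

The 2 doses were given 72, 13.5 hours ago.
Total = 184·(1/2)^(72/46.6) + 184·(1/2)^(13.5/46.6)
      = 63.053 + 150.53 ≈ 213.58 mg.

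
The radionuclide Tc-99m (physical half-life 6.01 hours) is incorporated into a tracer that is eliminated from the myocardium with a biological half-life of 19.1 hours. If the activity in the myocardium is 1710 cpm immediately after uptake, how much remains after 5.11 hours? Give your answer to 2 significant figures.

790 cpm

1/t_eff = 1/t_phys + 1/t_biol = 1/6.01 + 1/19.1 = 0.21875 per hour.
t_eff = 6.01 × 19.1 / (6.01 + 19.1) ≈ 4.5715 hours.
Remaining = 1710 × (1/2)^(5.11/4.5715) = 1710 × (1/2)^1.1178 ≈ 787.97 cpm.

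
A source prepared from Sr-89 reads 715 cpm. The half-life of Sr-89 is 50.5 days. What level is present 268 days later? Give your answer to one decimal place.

18.1 cpm

Number of half-lives: n = 268/50.5 ≈ 5.3069.
Remaining = 715 × (1/2)^5.3069 = 715 × 0.025261 ≈ 18.062 cpm.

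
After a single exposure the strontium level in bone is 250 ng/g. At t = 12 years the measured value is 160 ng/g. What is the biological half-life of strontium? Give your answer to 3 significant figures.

A/A₀ = 160/250 ≈ 0.64.
n = log₂(1.5625) ≈ 0.64386 half-lives elapsed in 12 years.
t½ = 12/0.64386 ≈ 18.638 years.

18.6 years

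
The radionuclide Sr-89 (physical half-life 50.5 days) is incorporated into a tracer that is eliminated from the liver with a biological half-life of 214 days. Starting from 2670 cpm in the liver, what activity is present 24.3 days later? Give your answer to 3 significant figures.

1/t_eff = 1/t_phys + 1/t_biol = 1/50.5 + 1/214 = 0.024475 per day.
t_eff = 50.5 × 214 / (50.5 + 214) ≈ 40.858 days.
Remaining = 2670 × (1/2)^(24.3/40.858) = 2670 × (1/2)^0.59474 ≈ 1768 cpm.

1770 cpm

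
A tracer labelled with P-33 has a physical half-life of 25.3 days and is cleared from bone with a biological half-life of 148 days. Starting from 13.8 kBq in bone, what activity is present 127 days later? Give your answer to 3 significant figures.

0.235 kBq

1/t_eff = 1/t_phys + 1/t_biol = 1/25.3 + 1/148 = 0.046282 per day.
t_eff = 25.3 × 148 / (25.3 + 148) ≈ 21.606 days.
Remaining = 13.8 × (1/2)^(127/21.606) = 13.8 × (1/2)^5.8779 ≈ 0.23467 kBq.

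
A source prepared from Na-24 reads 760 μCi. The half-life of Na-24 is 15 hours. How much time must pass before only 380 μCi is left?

15 hours

380/760 = 1/2, so 1 half-life has elapsed.
t = 1 × 15 = 15 hours.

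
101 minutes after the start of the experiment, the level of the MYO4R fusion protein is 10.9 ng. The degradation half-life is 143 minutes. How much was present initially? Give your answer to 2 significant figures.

Number of half-lives elapsed: n = 101/143 ≈ 0.70629.
A₀ = A × 2^n = 10.9 × 2^0.70629 = 10.9 × 1.6316 ≈ 17.785 ng.

18 ng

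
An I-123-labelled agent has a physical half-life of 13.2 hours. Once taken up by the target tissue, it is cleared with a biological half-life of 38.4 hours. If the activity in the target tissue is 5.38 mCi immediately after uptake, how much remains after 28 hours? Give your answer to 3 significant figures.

0.746 mCi

1/t_eff = 1/t_phys + 1/t_biol = 1/13.2 + 1/38.4 = 0.1018 per hour.
t_eff = 13.2 × 38.4 / (13.2 + 38.4) ≈ 9.8233 hours.
Remaining = 5.38 × (1/2)^(28/9.8233) = 5.38 × (1/2)^2.8504 ≈ 0.74599 mCi.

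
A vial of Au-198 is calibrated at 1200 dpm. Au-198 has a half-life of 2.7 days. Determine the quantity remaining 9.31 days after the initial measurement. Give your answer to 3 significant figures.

Number of half-lives: n = 9.31/2.7 ≈ 3.4481.
Remaining = 1200 × (1/2)^3.4481 = 1200 × 0.091623 ≈ 109.95 dpm.

110 dpm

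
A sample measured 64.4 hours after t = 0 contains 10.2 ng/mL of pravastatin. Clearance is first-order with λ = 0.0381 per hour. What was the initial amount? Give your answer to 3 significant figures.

119 ng/mL

t½ = ln 2 / λ = 0.69315 / 0.0381 ≈ 18.193 hours.
Number of half-lives elapsed: n = 64.4/18.193 ≈ 3.5399.
A₀ = A × 2^n = 10.2 × 2^3.5399 = 10.2 × 11.631 ≈ 118.63 ng/mL.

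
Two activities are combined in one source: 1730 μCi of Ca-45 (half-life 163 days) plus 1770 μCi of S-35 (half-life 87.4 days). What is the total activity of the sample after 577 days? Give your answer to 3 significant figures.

Ca-45: 1730 × (1/2)^(577/163) = 1730 × (1/2)^3.5399 ≈ 148.74 μCi.
S-35: 1770 × (1/2)^(577/87.4) = 1770 × (1/2)^6.6018 ≈ 18.223 μCi.
Total = 148.74 + 18.223 ≈ 166.97 μCi.

167 μCi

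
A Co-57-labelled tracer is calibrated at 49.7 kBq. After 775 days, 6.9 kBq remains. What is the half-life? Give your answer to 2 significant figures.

270 days

A/A₀ = 6.9/49.7 ≈ 0.13883.
n = log₂(7.2029) ≈ 2.8486 half-lives elapsed in 775 days.
t½ = 775/2.8486 ≈ 272.07 days.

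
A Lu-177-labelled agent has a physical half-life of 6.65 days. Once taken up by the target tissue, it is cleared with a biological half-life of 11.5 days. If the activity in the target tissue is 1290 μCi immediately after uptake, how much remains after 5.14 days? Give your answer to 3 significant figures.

554 μCi

1/t_eff = 1/t_phys + 1/t_biol = 1/6.65 + 1/11.5 = 0.23733 per day.
t_eff = 6.65 × 11.5 / (6.65 + 11.5) ≈ 4.2135 days.
Remaining = 1290 × (1/2)^(5.14/4.2135) = 1290 × (1/2)^1.2199 ≈ 553.82 μCi.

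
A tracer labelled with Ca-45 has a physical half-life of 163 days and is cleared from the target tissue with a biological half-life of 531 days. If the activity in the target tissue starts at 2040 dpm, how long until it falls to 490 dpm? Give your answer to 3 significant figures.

257 days

1/t_eff = 1/t_phys + 1/t_biol = 1/163 + 1/531 = 0.0080182 per day.
t_eff = 163 × 531 / (163 + 531) ≈ 124.72 days.
n = log₂(2040/490) ≈ 2.0577; t = 2.0577 × 124.72 ≈ 256.63 days.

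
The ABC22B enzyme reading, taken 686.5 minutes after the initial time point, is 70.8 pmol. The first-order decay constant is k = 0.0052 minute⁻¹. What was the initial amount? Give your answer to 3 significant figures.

2510 pmol

t½ = ln 2 / k = 0.69315 / 0.0052 ≈ 133.3 minutes.
Number of half-lives elapsed: n = 686.5/133.3 ≈ 5.1501.
A₀ = A × 2^n = 70.8 × 2^5.1501 = 70.8 × 35.509 ≈ 2514.1 pmol.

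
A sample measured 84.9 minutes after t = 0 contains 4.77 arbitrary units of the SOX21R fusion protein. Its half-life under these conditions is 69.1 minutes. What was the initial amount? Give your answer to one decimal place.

11.2 arbitrary units

Number of half-lives elapsed: n = 84.9/69.1 ≈ 1.2287.
A₀ = A × 2^n = 4.77 × 2^1.2287 = 4.77 × 2.3435 ≈ 11.178 arbitrary units.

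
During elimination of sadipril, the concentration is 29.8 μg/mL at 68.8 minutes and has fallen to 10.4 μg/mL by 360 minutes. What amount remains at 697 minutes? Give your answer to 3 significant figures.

Over Δt = 360 − 68.8 = 291.2 minutes, the level fell by a factor of 29.8/10.4 ≈ 2.8654.
n = log₂(2.8654) ≈ 1.5187 half-lives, so t½ = 291.2/1.5187 ≈ 191.74 minutes.
From t = 360 to t = 697: 10.4 × (1/2)^((697−360)/191.74) ≈ 3.0757 μg/mL.

3.08 μg/mL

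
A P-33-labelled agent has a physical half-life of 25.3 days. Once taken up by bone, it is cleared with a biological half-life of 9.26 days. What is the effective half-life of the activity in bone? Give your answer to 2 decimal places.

6.78 days

1/t_eff = 1/t_phys + 1/t_biol = 1/25.3 + 1/9.26 = 0.14752 per day.
t_eff = 25.3 × 9.26 / (25.3 + 9.26) ≈ 6.7789 days.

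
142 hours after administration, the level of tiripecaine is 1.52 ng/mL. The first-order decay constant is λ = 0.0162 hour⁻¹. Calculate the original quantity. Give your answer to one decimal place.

t½ = ln 2 / λ = 0.69315 / 0.0162 ≈ 42.787 hours.
Number of half-lives elapsed: n = 142/42.787 ≈ 3.3188.
A₀ = A × 2^n = 1.52 × 2^3.3188 = 1.52 × 9.9782 ≈ 15.167 ng/mL.

15.2 ng/mL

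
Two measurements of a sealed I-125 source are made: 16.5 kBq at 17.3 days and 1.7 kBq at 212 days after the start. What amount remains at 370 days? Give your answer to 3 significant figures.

Over Δt = 212 − 17.3 = 194.7 days, the level fell by a factor of 16.5/1.7 ≈ 9.7059.
n = log₂(9.7059) ≈ 3.2789 half-lives, so t½ = 194.7/3.2789 ≈ 59.38 days.
From t = 212 to t = 370: 1.7 × (1/2)^((370−212)/59.38) ≈ 0.26882 kBq.

0.269 kBq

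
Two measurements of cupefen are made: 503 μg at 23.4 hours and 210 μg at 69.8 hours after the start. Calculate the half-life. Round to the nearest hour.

Over Δt = 69.8 − 23.4 = 46.4 hours, the level fell by a factor of 503/210 ≈ 2.3952.
n = log₂(2.3952) ≈ 1.2602 half-lives, so t½ = 46.4/1.2602 ≈ 36.82 hours.

37 hours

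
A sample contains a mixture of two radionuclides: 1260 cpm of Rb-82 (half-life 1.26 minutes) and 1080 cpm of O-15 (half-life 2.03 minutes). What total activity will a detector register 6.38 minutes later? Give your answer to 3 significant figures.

Rb-82: 1260 × (1/2)^(6.38/1.26) = 1260 × (1/2)^5.0635 ≈ 37.68 cpm.
O-15: 1080 × (1/2)^(6.38/2.03) = 1080 × (1/2)^3.1429 ≈ 122.27 cpm.
Total = 37.68 + 122.27 ≈ 159.95 cpm.

160 cpm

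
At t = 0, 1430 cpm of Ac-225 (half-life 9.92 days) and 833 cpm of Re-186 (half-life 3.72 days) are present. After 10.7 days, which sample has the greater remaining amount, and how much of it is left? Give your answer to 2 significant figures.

Ac-225: 1430 × (1/2)^1.0786 ≈ 677.07 cpm.
Re-186: 833 × (1/2)^2.8763 ≈ 113.44 cpm.
Ac-225 has more remaining, at ≈ 677.07 cpm.

Ac-225, 680 cpm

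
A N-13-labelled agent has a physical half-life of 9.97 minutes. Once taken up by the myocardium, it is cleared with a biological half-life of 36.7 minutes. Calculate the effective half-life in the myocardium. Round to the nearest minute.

8 minutes

1/t_eff = 1/t_phys + 1/t_biol = 1/9.97 + 1/36.7 = 0.12755 per minute.
t_eff = 9.97 × 36.7 / (9.97 + 36.7) ≈ 7.8401 minutes.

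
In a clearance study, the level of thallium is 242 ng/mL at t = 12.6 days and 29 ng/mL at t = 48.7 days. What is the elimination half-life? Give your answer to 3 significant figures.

Over Δt = 48.7 − 12.6 = 36.1 days, the level fell by a factor of 242/29 ≈ 8.3448.
n = log₂(8.3448) ≈ 3.0609 half-lives, so t½ = 36.1/3.0609 ≈ 11.794 days.

11.8 days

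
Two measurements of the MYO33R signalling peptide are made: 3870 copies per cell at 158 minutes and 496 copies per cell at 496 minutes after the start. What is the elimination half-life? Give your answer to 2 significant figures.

110 minutes

Over Δt = 496 − 158 = 338 minutes, the level fell by a factor of 3870/496 ≈ 7.8024.
n = log₂(7.8024) ≈ 2.9639 half-lives, so t½ = 338/2.9639 ≈ 114.04 minutes.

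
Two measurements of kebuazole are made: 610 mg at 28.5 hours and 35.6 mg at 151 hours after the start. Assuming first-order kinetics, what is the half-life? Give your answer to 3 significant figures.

29.9 hours

Over Δt = 151 − 28.5 = 122.5 hours, the level fell by a factor of 610/35.6 ≈ 17.135.
n = log₂(17.135) ≈ 4.0989 half-lives, so t½ = 122.5/4.0989 ≈ 29.886 hours.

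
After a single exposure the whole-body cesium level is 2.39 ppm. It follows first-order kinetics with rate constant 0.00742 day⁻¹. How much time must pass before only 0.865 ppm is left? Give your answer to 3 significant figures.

t½ = ln 2 / λ = 0.69315 / 0.00742 ≈ 93.416 days.
Fraction remaining = 0.865/2.39 ≈ 0.36192.
n = log₂(2.39/0.865) = ln(2.763)/ln 2 ≈ 1.4662 half-lives.
t = n × t½ = 1.4662 × 93.416 ≈ 136.97 days.

137 days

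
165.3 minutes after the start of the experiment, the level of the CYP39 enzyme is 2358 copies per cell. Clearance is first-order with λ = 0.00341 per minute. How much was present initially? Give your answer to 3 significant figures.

t½ = ln 2 / λ = 0.69315 / 0.00341 ≈ 203.27 minutes.
Number of half-lives elapsed: n = 165.3/203.27 ≈ 0.81321.
A₀ = A × 2^n = 2358 × 2^0.81321 = 2358 × 1.7571 ≈ 4143.3 copies per cell.

4140 copies per cell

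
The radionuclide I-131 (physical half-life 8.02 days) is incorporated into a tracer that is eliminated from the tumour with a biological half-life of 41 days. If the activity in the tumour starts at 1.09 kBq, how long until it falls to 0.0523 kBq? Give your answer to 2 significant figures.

1/t_eff = 1/t_phys + 1/t_biol = 1/8.02 + 1/41 = 0.14908 per day.
t_eff = 8.02 × 41 / (8.02 + 41) ≈ 6.7079 days.
n = log₂(1.09/0.0523) ≈ 4.3814; t = 4.3814 × 6.7079 ≈ 29.39 days.

29 days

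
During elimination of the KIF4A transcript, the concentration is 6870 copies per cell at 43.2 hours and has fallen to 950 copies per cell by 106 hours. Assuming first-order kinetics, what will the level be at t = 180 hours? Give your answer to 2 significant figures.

92 copies per cell

Over Δt = 106 − 43.2 = 62.8 hours, the level fell by a factor of 6870/950 ≈ 7.2316.
n = log₂(7.2316) ≈ 2.8543 half-lives, so t½ = 62.8/2.8543 ≈ 22.002 hours.
From t = 106 to t = 180: 950 × (1/2)^((180−106)/22.002) ≈ 92.311 copies per cell.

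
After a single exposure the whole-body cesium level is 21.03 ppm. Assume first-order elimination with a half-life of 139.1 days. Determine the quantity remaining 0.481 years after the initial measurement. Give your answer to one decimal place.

8.8 ppm

Convert the elapsed time: 0.481 years = 175.565 days.
Number of half-lives: n = 175.565/139.1 ≈ 1.2621.
Remaining = 21.03 × (1/2)^1.2621 = 21.03 × 0.41692 ≈ 8.7679 ppm.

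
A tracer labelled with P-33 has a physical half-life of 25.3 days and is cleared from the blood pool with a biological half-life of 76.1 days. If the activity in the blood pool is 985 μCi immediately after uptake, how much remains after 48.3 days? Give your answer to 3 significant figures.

169 μCi

1/t_eff = 1/t_phys + 1/t_biol = 1/25.3 + 1/76.1 = 0.052666 per day.
t_eff = 25.3 × 76.1 / (25.3 + 76.1) ≈ 18.987 days.
Remaining = 985 × (1/2)^(48.3/18.987) = 985 × (1/2)^2.5438 ≈ 168.92 μCi.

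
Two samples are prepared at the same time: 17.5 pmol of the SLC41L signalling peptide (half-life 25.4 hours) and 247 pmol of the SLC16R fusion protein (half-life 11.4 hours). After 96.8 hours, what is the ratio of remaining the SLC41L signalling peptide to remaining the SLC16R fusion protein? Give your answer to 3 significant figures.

1.82

SLC41L signalling peptide: 17.5 × (1/2)^(96.8/25.4) = 17.5 × (1/2)^3.811 ≈ 1.2468 pmol.
SLC16R fusion protein: 247 × (1/2)^(96.8/11.4) = 247 × (1/2)^8.4912 ≈ 0.68641 pmol.
Ratio ≈ 1.2468 / 0.68641 ≈ 1.8164.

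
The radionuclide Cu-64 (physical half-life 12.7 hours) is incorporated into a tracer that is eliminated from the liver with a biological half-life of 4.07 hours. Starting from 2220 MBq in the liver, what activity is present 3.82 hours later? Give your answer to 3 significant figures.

1/t_eff = 1/t_phys + 1/t_biol = 1/12.7 + 1/4.07 = 0.32444 per hour.
t_eff = 12.7 × 4.07 / (12.7 + 4.07) ≈ 3.0822 hours.
Remaining = 2220 × (1/2)^(3.82/3.0822) = 2220 × (1/2)^1.2394 ≈ 940.3 MBq.

940 MBq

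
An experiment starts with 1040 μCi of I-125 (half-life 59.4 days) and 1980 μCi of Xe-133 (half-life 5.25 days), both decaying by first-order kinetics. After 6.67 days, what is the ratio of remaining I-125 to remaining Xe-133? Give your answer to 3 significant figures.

1.17

I-125: 1040 × (1/2)^(6.67/59.4) = 1040 × (1/2)^0.11229 ≈ 962.12 μCi.
Xe-133: 1980 × (1/2)^(6.67/5.25) = 1980 × (1/2)^1.2705 ≈ 820.76 μCi.
Ratio ≈ 962.12 / 820.76 ≈ 1.1722.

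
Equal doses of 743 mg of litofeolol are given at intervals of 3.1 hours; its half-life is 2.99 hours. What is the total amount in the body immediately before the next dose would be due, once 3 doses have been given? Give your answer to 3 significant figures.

The 3 doses were given 9.3, 6.2, 3.1 hours ago.
Total = 743·(1/2)^(9.3/2.99) + 743·(1/2)^(6.2/2.99) + 743·(1/2)^(3.1/2.99)
      = 86.035 + 176.51 + 362.15 ≈ 624.7 mg.

625 mg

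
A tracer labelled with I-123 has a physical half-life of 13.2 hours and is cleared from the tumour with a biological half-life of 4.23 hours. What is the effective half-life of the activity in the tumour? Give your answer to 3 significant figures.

1/t_eff = 1/t_phys + 1/t_biol = 1/13.2 + 1/4.23 = 0.31216 per hour.
t_eff = 13.2 × 4.23 / (13.2 + 4.23) ≈ 3.2034 hours.

3.20 hours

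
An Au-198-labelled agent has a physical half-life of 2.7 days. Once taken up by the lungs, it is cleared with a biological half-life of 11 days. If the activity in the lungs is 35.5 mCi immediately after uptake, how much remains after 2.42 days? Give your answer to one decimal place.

1/t_eff = 1/t_phys + 1/t_biol = 1/2.7 + 1/11 = 0.46128 per day.
t_eff = 2.7 × 11 / (2.7 + 11) ≈ 2.1679 days.
Remaining = 35.5 × (1/2)^(2.42/2.1679) = 35.5 × (1/2)^1.1163 ≈ 16.375 mCi.

16.4 mCi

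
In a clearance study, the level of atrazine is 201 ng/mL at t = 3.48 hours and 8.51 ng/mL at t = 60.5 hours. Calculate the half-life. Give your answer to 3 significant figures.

12.5 hours

Over Δt = 60.5 − 3.48 = 57.02 hours, the level fell by a factor of 201/8.51 ≈ 23.619.
n = log₂(23.619) ≈ 4.5619 half-lives, so t½ = 57.02/4.5619 ≈ 12.499 hours.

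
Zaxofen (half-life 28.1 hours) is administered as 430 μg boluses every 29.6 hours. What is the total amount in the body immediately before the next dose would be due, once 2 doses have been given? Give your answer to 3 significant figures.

The 2 doses were given 59.2, 29.6 hours ago.
Total = 430·(1/2)^(59.2/28.1) + 430·(1/2)^(29.6/28.1)
      = 99.832 + 207.19 ≈ 307.02 μg.

307 μg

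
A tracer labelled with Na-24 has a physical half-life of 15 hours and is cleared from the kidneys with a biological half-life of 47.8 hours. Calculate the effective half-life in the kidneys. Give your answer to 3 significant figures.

11.4 hours

1/t_eff = 1/t_phys + 1/t_biol = 1/15 + 1/47.8 = 0.087587 per hour.
t_eff = 15 × 47.8 / (15 + 47.8) ≈ 11.417 hours.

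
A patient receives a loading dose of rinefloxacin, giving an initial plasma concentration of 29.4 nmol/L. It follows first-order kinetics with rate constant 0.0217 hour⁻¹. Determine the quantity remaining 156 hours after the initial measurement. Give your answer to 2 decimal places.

1.00 nmol/L

t½ = ln 2 / k = 0.69315 / 0.0217 ≈ 31.942 hours.
Number of half-lives: n = 156/31.942 ≈ 4.8838.
Remaining = 29.4 × (1/2)^4.8838 = 29.4 × 0.033871 ≈ 0.9958 nmol/L.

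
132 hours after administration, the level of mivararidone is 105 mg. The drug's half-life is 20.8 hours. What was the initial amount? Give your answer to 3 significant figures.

8540 mg

Number of half-lives elapsed: n = 132/20.8 ≈ 6.3462.
A₀ = A × 2^n = 105 × 2^6.3462 = 105 × 81.355 ≈ 8542.2 mg.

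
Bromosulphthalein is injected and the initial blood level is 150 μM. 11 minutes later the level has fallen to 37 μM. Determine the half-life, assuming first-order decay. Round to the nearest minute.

5 minutes

A/A₀ = 37/150 ≈ 0.24667.
n = log₂(4.0541) ≈ 2.0194 half-lives elapsed in 11 minutes.
t½ = 11/2.0194 ≈ 5.4473 minutes.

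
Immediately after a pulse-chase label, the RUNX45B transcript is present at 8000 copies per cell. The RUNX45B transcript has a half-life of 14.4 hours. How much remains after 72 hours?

Elapsed time is 5 half-lives (72/14.4).
Each half-life halves the amount: 8000 × (1/2)^5 = 8000/32 = 250 copies per cell.

250 copies per cell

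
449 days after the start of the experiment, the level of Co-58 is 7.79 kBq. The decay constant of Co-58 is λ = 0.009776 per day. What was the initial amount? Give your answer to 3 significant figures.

t½ = ln 2 / λ = 0.69315 / 0.009776 ≈ 70.903 days.
Number of half-lives elapsed: n = 449/70.903 ≈ 6.3326.
A₀ = A × 2^n = 7.79 × 2^6.3326 = 7.79 × 80.594 ≈ 627.83 kBq.

628 kBq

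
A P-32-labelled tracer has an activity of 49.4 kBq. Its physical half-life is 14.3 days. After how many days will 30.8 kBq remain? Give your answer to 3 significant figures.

Fraction remaining = 30.8/49.4 ≈ 0.62348.
n = log₂(49.4/30.8) = ln(1.6039)/ln 2 ≈ 0.68158 half-lives.
t = n × t½ = 0.68158 × 14.3 ≈ 9.7466 days.

9.75 days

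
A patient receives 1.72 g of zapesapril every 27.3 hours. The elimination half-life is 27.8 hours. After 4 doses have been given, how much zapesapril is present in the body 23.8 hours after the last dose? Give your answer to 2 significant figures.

The 4 doses were given 105.7, 78.4, 51.1, 23.8 hours ago.
Total = 1.72·(1/2)^(105.7/27.8) + 1.72·(1/2)^(78.4/27.8) + 1.72·(1/2)^(51.1/27.8) + 1.72·(1/2)^(23.8/27.8)
      = 0.1233 + 0.24355 + 0.48106 + 0.95019 ≈ 1.7981 g.

1.8 g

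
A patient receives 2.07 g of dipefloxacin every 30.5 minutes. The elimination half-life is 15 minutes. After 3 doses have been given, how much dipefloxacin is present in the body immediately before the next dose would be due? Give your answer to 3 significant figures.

The 3 doses were given 91.5, 61, 30.5 minutes ago.
Total = 2.07·(1/2)^(91.5/15) + 2.07·(1/2)^(61/15) + 2.07·(1/2)^(30.5/15)
      = 0.030178 + 0.12353 + 0.50568 ≈ 0.65939 g.

0.659 g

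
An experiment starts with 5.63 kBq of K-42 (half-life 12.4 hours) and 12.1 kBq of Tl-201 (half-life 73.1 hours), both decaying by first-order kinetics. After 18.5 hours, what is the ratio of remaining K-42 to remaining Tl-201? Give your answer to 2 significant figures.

0.20

K-42: 5.63 × (1/2)^(18.5/12.4) = 5.63 × (1/2)^1.4919 ≈ 2.0017 kBq.
Tl-201: 12.1 × (1/2)^(18.5/73.1) = 12.1 × (1/2)^0.25308 ≈ 10.153 kBq.
Ratio ≈ 2.0017 / 10.153 ≈ 0.19715.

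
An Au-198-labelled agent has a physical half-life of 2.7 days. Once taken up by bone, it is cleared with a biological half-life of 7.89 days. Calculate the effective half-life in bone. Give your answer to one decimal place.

2.0 days

1/t_eff = 1/t_phys + 1/t_biol = 1/2.7 + 1/7.89 = 0.49711 per day.
t_eff = 2.7 × 7.89 / (2.7 + 7.89) ≈ 2.0116 days.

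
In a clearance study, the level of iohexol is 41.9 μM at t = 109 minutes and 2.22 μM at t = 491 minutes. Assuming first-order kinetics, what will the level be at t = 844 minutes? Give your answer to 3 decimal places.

Over Δt = 491 − 109 = 382 minutes, the level fell by a factor of 41.9/2.22 ≈ 18.874.
n = log₂(18.874) ≈ 4.2383 half-lives, so t½ = 382/4.2383 ≈ 90.13 minutes.
From t = 491 to t = 844: 2.22 × (1/2)^((844−491)/90.13) ≈ 0.14701 μM.

0.147 μM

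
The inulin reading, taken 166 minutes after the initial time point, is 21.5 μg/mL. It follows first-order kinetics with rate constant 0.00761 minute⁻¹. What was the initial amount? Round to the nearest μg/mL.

t½ = ln 2 / λ = 0.69315 / 0.00761 ≈ 91.084 minutes.
Number of half-lives elapsed: n = 166/91.084 ≈ 1.8225.
A₀ = A × 2^n = 21.5 × 2^1.8225 = 21.5 × 3.5369 ≈ 76.044 μg/mL.

76 μg/mL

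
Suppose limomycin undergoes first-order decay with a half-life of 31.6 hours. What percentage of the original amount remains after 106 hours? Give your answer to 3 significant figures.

9.78%

n = 106/31.6 ≈ 3.3544 half-lives.
Fraction remaining = (1/2)^3.3544 ≈ 0.097772, i.e. 9.7772%.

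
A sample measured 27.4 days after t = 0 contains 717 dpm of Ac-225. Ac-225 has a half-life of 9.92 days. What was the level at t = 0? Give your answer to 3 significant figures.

Number of half-lives elapsed: n = 27.4/9.92 ≈ 2.7621.
A₀ = A × 2^n = 717 × 2^2.7621 = 717 × 6.7838 ≈ 4864 dpm.

4860 dpm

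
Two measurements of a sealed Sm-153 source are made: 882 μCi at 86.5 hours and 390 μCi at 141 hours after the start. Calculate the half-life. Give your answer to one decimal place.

46.3 hours

Over Δt = 141 − 86.5 = 54.5 hours, the level fell by a factor of 882/390 ≈ 2.2615.
n = log₂(2.2615) ≈ 1.1773 half-lives, so t½ = 54.5/1.1773 ≈ 46.292 hours.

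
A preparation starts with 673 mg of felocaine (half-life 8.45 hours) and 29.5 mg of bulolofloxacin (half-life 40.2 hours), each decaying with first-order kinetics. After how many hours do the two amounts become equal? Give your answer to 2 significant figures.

48 hours

Set 673·(1/2)^(t/8.45) = 29.5·(1/2)^(t/40.2).
Taking log₂: log₂(673/29.5) = t·(1/8.45 − 1/40.2).
log₂(22.814) = 4.5118; 1/8.45 − 1/40.2 = 0.093468.
t = 4.5118 / 0.093468 ≈ 48.271 hours.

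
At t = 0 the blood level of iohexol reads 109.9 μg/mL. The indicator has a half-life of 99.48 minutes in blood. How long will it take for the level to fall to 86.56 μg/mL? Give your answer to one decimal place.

34.3 minutes

Fraction remaining = 86.56/109.9 ≈ 0.78763.
n = log₂(109.9/86.56) = ln(1.2696)/ln 2 ≈ 0.34442 half-lives.
t = n × t½ = 0.34442 × 99.48 ≈ 34.263 minutes.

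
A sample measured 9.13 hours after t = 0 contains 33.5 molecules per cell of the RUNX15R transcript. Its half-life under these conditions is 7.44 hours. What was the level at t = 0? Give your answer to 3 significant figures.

78.4 molecules per cell

Number of half-lives elapsed: n = 9.13/7.44 ≈ 1.2272.
A₀ = A × 2^n = 33.5 × 2^1.2272 = 33.5 × 2.341 ≈ 78.425 molecules per cell.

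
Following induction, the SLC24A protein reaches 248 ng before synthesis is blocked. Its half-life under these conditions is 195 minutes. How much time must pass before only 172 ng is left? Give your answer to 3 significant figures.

103 minutes

Fraction remaining = 172/248 ≈ 0.69355.
n = log₂(248/172) = ln(1.4419)/ln 2 ≈ 0.52793 half-lives.
t = n × t½ = 0.52793 × 195 ≈ 102.95 minutes.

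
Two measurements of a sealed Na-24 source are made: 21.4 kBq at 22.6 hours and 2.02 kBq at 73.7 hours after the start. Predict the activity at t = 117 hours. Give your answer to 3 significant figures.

0.273 kBq

Over Δt = 73.7 − 22.6 = 51.1 hours, the level fell by a factor of 21.4/2.02 ≈ 10.594.
n = log₂(10.594) ≈ 3.4052 half-lives, so t½ = 51.1/3.4052 ≈ 15.007 hours.
From t = 73.7 to t = 117: 2.02 × (1/2)^((117−73.7)/15.007) ≈ 0.27337 kBq.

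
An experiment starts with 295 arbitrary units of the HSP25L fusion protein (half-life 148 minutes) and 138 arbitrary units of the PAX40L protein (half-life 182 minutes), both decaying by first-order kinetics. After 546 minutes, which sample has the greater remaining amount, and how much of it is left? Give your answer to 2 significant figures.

HSP25L fusion protein, 23 arbitrary units

HSP25L fusion protein: 295 × (1/2)^3.6892 ≈ 22.87 arbitrary units.
PAX40L protein: 138 × (1/2)^3 ≈ 17.25 arbitrary units.
HSP25L fusion protein has more remaining, at ≈ 22.87 arbitrary units.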